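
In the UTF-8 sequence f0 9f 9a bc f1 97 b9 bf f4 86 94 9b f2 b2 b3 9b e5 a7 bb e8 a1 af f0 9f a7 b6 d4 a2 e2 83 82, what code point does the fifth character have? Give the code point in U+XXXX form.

Offset 0: leading byte 0xF0 = 11110000 → 4-byte char #1 = F0 9F 9A BC.
Offset 4: leading byte 0xF1 = 11110001 → 4-byte char #2 = F1 97 B9 BF.
Offset 8: leading byte 0xF4 = 11110100 → 4-byte char #3 = F4 86 94 9B.
Offset 12: leading byte 0xF2 = 11110010 → 4-byte char #4 = F2 B2 B3 9B.
Offset 16: leading byte 0xE5 = 11100101 → 3-byte char #5 = E5 A7 BB.
Leading byte 0xE5 = 11100101 matches 1110xxxx → 3-byte sequence.
Byte 1: 0xE5 = 11100101, payload 0101 (4 bits).
Byte 2: 0xA7 = 10100111 (10xxxxxx ✓), payload 100111.
Byte 3: 0xBB = 10111011 (10xxxxxx ✓), payload 111011.
Concatenate: 0101100111111011 = 0x59FB (16 bits → U+59FB).

U+59FB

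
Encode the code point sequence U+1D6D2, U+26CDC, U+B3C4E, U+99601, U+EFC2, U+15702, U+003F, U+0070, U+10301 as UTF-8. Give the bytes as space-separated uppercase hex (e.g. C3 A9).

U+1D6D2: 4-byte form → F0 9D 9B 92.
U+26CDC: 4-byte form → F0 A6 B3 9C.
U+B3C4E: 4-byte form → F2 B3 B1 8E.
U+99601: 4-byte form → F2 99 98 81.
U+EFC2: 3-byte form → EE BF 82.
U+15702: 4-byte form → F0 95 9C 82.
U+003F: 1-byte form → 3F.
U+0070: 1-byte form → 70.
U+10301: 4-byte form → F0 90 8C 81.
Concatenated (29 bytes): F0 9D 9B 92 F0 A6 B3 9C F2 B3 B1 8E F2 99 98 81 EE BF 82 F0 95 9C 82 3F 70 F0 90 8C 81.

F0 9D 9B 92 F0 A6 B3 9C F2 B3 B1 8E F2 99 98 81 EE BF 82 F0 95 9C 82 3F 70 F0 90 8C 81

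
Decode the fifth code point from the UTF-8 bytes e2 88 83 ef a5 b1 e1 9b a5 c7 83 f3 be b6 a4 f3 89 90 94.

U+FEDA4

Offset 0: leading byte 0xE2 = 11100010 → 3-byte char #1 = E2 88 83.
Offset 3: leading byte 0xEF = 11101111 → 3-byte char #2 = EF A5 B1.
Offset 6: leading byte 0xE1 = 11100001 → 3-byte char #3 = E1 9B A5.
Offset 9: leading byte 0xC7 = 11000111 → 2-byte char #4 = C7 83.
Offset 11: leading byte 0xF3 = 11110011 → 4-byte char #5 = F3 BE B6 A4.
Leading byte 0xF3 = 11110011 matches 11110xxx → 4-byte sequence.
Byte 1: 0xF3 = 11110011, payload 011 (3 bits).
Byte 2: 0xBE = 10111110 (10xxxxxx ✓), payload 111110.
Byte 3: 0xB6 = 10110110 (10xxxxxx ✓), payload 110110.
Byte 4: 0xA4 = 10100100 (10xxxxxx ✓), payload 100100.
Concatenate: 011111110110110100100 = 0xFEDA4 (21 bits → U+FEDA4).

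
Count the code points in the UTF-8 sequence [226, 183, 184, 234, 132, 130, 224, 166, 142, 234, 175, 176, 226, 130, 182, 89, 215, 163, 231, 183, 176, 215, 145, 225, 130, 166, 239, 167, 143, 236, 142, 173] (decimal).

Byte at offset 0: 0xE2 = 11100010 → 3-byte char (#1). Advance 3.
Byte at offset 3: 0xEA = 11101010 → 3-byte char (#2). Advance 3.
Byte at offset 6: 0xE0 = 11100000 → 3-byte char (#3). Advance 3.
Byte at offset 9: 0xEA = 11101010 → 3-byte char (#4). Advance 3.
Byte at offset 12: 0xE2 = 11100010 → 3-byte char (#5). Advance 3.
Byte at offset 15: 0x59 = 01011001 → 1-byte char (#6). Advance 1.
Byte at offset 16: 0xD7 = 11010111 → 2-byte char (#7). Advance 2.
Byte at offset 18: 0xE7 = 11100111 → 3-byte char (#8). Advance 3.
Byte at offset 21: 0xD7 = 11010111 → 2-byte char (#9). Advance 2.
Byte at offset 23: 0xE1 = 11100001 → 3-byte char (#10). Advance 3.
Byte at offset 26: 0xEF = 11101111 → 3-byte char (#11). Advance 3.
Byte at offset 29: 0xEC = 11101100 → 3-byte char (#12). Advance 3.
Reached end at offset 32 after 12 code points.

12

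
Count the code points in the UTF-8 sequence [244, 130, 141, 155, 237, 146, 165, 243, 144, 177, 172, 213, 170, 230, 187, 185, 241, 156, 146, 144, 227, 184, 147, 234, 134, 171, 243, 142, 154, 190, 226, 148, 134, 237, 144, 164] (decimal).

11

Byte at offset 0: 0xF4 = 11110100 → 4-byte char (#1). Advance 4.
Byte at offset 4: 0xED = 11101101 → 3-byte char (#2). Advance 3.
Byte at offset 7: 0xF3 = 11110011 → 4-byte char (#3). Advance 4.
Byte at offset 11: 0xD5 = 11010101 → 2-byte char (#4). Advance 2.
Byte at offset 13: 0xE6 = 11100110 → 3-byte char (#5). Advance 3.
Byte at offset 16: 0xF1 = 11110001 → 4-byte char (#6). Advance 4.
Byte at offset 20: 0xE3 = 11100011 → 3-byte char (#7). Advance 3.
Byte at offset 23: 0xEA = 11101010 → 3-byte char (#8). Advance 3.
Byte at offset 26: 0xF3 = 11110011 → 4-byte char (#9). Advance 4.
Byte at offset 30: 0xE2 = 11100010 → 3-byte char (#10). Advance 3.
Byte at offset 33: 0xED = 11101101 → 3-byte char (#11). Advance 3.
Reached end at offset 36 after 11 code points.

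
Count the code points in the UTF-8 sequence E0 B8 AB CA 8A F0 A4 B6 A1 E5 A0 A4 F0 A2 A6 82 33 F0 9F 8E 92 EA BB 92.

Byte at offset 0: 0xE0 = 11100000 → 3-byte char (#1). Advance 3.
Byte at offset 3: 0xCA = 11001010 → 2-byte char (#2). Advance 2.
Byte at offset 5: 0xF0 = 11110000 → 4-byte char (#3). Advance 4.
Byte at offset 9: 0xE5 = 11100101 → 3-byte char (#4). Advance 3.
Byte at offset 12: 0xF0 = 11110000 → 4-byte char (#5). Advance 4.
Byte at offset 16: 0x33 = 00110011 → 1-byte char (#6). Advance 1.
Byte at offset 17: 0xF0 = 11110000 → 4-byte char (#7). Advance 4.
Byte at offset 21: 0xEA = 11101010 → 3-byte char (#8). Advance 3.
Reached end at offset 24 after 8 code points.

8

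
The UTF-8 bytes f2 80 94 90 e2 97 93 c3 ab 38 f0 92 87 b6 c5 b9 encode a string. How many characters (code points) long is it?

6

Byte at offset 0: 0xF2 = 11110010 → 4-byte char (#1). Advance 4.
Byte at offset 4: 0xE2 = 11100010 → 3-byte char (#2). Advance 3.
Byte at offset 7: 0xC3 = 11000011 → 2-byte char (#3). Advance 2.
Byte at offset 9: 0x38 = 00111000 → 1-byte char (#4). Advance 1.
Byte at offset 10: 0xF0 = 11110000 → 4-byte char (#5). Advance 4.
Byte at offset 14: 0xC5 = 11000101 → 2-byte char (#6). Advance 2.
Reached end at offset 16 after 6 code points.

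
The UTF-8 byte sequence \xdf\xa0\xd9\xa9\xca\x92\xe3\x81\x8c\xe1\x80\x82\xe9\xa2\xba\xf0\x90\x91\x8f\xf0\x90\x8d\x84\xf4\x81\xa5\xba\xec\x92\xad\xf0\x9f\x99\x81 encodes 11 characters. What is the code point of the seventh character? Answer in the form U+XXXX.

Offset 0: leading byte 0xDF = 11011111 → 2-byte char #1 = DF A0.
Offset 2: leading byte 0xD9 = 11011001 → 2-byte char #2 = D9 A9.
Offset 4: leading byte 0xCA = 11001010 → 2-byte char #3 = CA 92.
Offset 6: leading byte 0xE3 = 11100011 → 3-byte char #4 = E3 81 8C.
Offset 9: leading byte 0xE1 = 11100001 → 3-byte char #5 = E1 80 82.
Offset 12: leading byte 0xE9 = 11101001 → 3-byte char #6 = E9 A2 BA.
Offset 15: leading byte 0xF0 = 11110000 → 4-byte char #7 = F0 90 91 8F.
Leading byte 0xF0 = 11110000 matches 11110xxx → 4-byte sequence.
Byte 1: 0xF0 = 11110000, payload 000 (3 bits).
Byte 2: 0x90 = 10010000 (10xxxxxx ✓), payload 010000.
Byte 3: 0x91 = 10010001 (10xxxxxx ✓), payload 010001.
Byte 4: 0x8F = 10001111 (10xxxxxx ✓), payload 001111.
Concatenate: 000010000010001001111 = 0x1044F (21 bits → U+1044F).

U+1044F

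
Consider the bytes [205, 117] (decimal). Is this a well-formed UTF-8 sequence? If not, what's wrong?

Leading byte 0xCD = 11001101 → 2-byte form.
Byte 2 is 0x75 = 01110101, which is not 10xxxxxx — expected a continuation byte.

invalid (non-continuation byte where continuation expected)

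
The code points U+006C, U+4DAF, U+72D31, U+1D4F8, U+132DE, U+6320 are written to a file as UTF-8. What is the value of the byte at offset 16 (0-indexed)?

U+006C → 1-byte form 6C at offsets 0–0.
U+4DAF → 3-byte form E4 B6 AF at offsets 1–3.
U+72D31 → 4-byte form F1 B2 B4 B1 at offsets 4–7.
U+1D4F8 → 4-byte form F0 9D 93 B8 at offsets 8–11.
U+132DE → 4-byte form F0 93 8B 9E at offsets 12–15.
U+6320 → 3-byte form E6 8C A0 at offsets 16–18.
Offset 16 falls in char 6's range; it's byte 1 of E6 8C A0 = 0xE6.

0xE6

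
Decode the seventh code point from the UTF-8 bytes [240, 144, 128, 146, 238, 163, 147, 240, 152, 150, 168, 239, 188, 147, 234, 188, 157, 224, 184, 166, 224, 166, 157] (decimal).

Offset 0: leading byte 0xF0 = 11110000 → 4-byte char #1 = F0 90 80 92.
Offset 4: leading byte 0xEE = 11101110 → 3-byte char #2 = EE A3 93.
Offset 7: leading byte 0xF0 = 11110000 → 4-byte char #3 = F0 98 96 A8.
Offset 11: leading byte 0xEF = 11101111 → 3-byte char #4 = EF BC 93.
Offset 14: leading byte 0xEA = 11101010 → 3-byte char #5 = EA BC 9D.
Offset 17: leading byte 0xE0 = 11100000 → 3-byte char #6 = E0 B8 A6.
Offset 20: leading byte 0xE0 = 11100000 → 3-byte char #7 = E0 A6 9D.
Leading byte 0xE0 = 11100000 matches 1110xxxx → 3-byte sequence.
Byte 1: 0xE0 = 11100000, payload 0000 (4 bits).
Byte 2: 0xA6 = 10100110 (10xxxxxx ✓), payload 100110.
Byte 3: 0x9D = 10011101 (10xxxxxx ✓), payload 011101.
Concatenate: 0000100110011101 = 0x99D (16 bits → U+099D).

U+099D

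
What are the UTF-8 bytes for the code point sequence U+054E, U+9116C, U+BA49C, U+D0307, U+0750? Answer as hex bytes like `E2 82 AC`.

D5 8E F2 91 85 AC F2 BA 92 9C F3 90 8C 87 DD 90

U+054E: 2-byte form → D5 8E.
U+9116C: 4-byte form → F2 91 85 AC.
U+BA49C: 4-byte form → F2 BA 92 9C.
U+D0307: 4-byte form → F3 90 8C 87.
U+0750: 2-byte form → DD 90.
Concatenated (16 bytes): D5 8E F2 91 85 AC F2 BA 92 9C F3 90 8C 87 DD 90.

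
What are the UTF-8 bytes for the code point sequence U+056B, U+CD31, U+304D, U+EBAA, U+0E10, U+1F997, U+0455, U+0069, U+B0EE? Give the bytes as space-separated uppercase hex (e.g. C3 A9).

D5 AB EC B4 B1 E3 81 8D EE AE AA E0 B8 90 F0 9F A6 97 D1 95 69 EB 83 AE

U+056B: 2-byte form → D5 AB.
U+CD31: 3-byte form → EC B4 B1.
U+304D: 3-byte form → E3 81 8D.
U+EBAA: 3-byte form → EE AE AA.
U+0E10: 3-byte form → E0 B8 90.
U+1F997: 4-byte form → F0 9F A6 97.
U+0455: 2-byte form → D1 95.
U+0069: 1-byte form → 69.
U+B0EE: 3-byte form → EB 83 AE.
Concatenated (24 bytes): D5 AB EC B4 B1 E3 81 8D EE AE AA E0 B8 90 F0 9F A6 97 D1 95 69 EB 83 AE.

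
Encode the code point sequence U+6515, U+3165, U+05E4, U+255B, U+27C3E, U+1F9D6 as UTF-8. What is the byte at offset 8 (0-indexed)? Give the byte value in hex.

U+6515 → 3-byte form E6 94 95 at offsets 0–2.
U+3165 → 3-byte form E3 85 A5 at offsets 3–5.
U+05E4 → 2-byte form D7 A4 at offsets 6–7.
U+255B → 3-byte form E2 95 9B at offsets 8–10.
Offset 8 falls in char 4's range; it's byte 1 of E2 95 9B = 0xE2.

0xE2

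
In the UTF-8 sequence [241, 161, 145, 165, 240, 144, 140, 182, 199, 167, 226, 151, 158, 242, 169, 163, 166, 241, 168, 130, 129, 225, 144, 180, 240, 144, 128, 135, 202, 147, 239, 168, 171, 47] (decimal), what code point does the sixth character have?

U+68081

Offset 0: leading byte 0xF1 = 11110001 → 4-byte char #1 = F1 A1 91 A5.
Offset 4: leading byte 0xF0 = 11110000 → 4-byte char #2 = F0 90 8C B6.
Offset 8: leading byte 0xC7 = 11000111 → 2-byte char #3 = C7 A7.
Offset 10: leading byte 0xE2 = 11100010 → 3-byte char #4 = E2 97 9E.
Offset 13: leading byte 0xF2 = 11110010 → 4-byte char #5 = F2 A9 A3 A6.
Offset 17: leading byte 0xF1 = 11110001 → 4-byte char #6 = F1 A8 82 81.
Leading byte 0xF1 = 11110001 matches 11110xxx → 4-byte sequence.
Byte 1: 0xF1 = 11110001, payload 001 (3 bits).
Byte 2: 0xA8 = 10101000 (10xxxxxx ✓), payload 101000.
Byte 3: 0x82 = 10000010 (10xxxxxx ✓), payload 000010.
Byte 4: 0x81 = 10000001 (10xxxxxx ✓), payload 000001.
Concatenate: 001101000000010000001 = 0x68081 (21 bits → U+68081).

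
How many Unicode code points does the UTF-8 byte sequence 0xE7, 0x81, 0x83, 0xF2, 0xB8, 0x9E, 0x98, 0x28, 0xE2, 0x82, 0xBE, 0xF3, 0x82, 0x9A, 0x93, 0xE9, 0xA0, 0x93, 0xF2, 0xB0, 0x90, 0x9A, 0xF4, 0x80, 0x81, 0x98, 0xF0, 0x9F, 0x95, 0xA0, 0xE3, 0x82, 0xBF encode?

10

Byte at offset 0: 0xE7 = 11100111 → 3-byte char (#1). Advance 3.
Byte at offset 3: 0xF2 = 11110010 → 4-byte char (#2). Advance 4.
Byte at offset 7: 0x28 = 00101000 → 1-byte char (#3). Advance 1.
Byte at offset 8: 0xE2 = 11100010 → 3-byte char (#4). Advance 3.
Byte at offset 11: 0xF3 = 11110011 → 4-byte char (#5). Advance 4.
Byte at offset 15: 0xE9 = 11101001 → 3-byte char (#6). Advance 3.
Byte at offset 18: 0xF2 = 11110010 → 4-byte char (#7). Advance 4.
Byte at offset 22: 0xF4 = 11110100 → 4-byte char (#8). Advance 4.
Byte at offset 26: 0xF0 = 11110000 → 4-byte char (#9). Advance 4.
Byte at offset 30: 0xE3 = 11100011 → 3-byte char (#10). Advance 3.
Reached end at offset 33 after 10 code points.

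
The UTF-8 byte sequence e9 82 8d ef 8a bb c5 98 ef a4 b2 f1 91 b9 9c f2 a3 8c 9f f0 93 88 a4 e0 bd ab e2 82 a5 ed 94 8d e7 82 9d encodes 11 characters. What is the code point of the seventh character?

Offset 0: leading byte 0xE9 = 11101001 → 3-byte char #1 = E9 82 8D.
Offset 3: leading byte 0xEF = 11101111 → 3-byte char #2 = EF 8A BB.
Offset 6: leading byte 0xC5 = 11000101 → 2-byte char #3 = C5 98.
Offset 8: leading byte 0xEF = 11101111 → 3-byte char #4 = EF A4 B2.
Offset 11: leading byte 0xF1 = 11110001 → 4-byte char #5 = F1 91 B9 9C.
Offset 15: leading byte 0xF2 = 11110010 → 4-byte char #6 = F2 A3 8C 9F.
Offset 19: leading byte 0xF0 = 11110000 → 4-byte char #7 = F0 93 88 A4.
Leading byte 0xF0 = 11110000 matches 11110xxx → 4-byte sequence.
Byte 1: 0xF0 = 11110000, payload 000 (3 bits).
Byte 2: 0x93 = 10010011 (10xxxxxx ✓), payload 010011.
Byte 3: 0x88 = 10001000 (10xxxxxx ✓), payload 001000.
Byte 4: 0xA4 = 10100100 (10xxxxxx ✓), payload 100100.
Concatenate: 000010011001000100100 = 0x13224 (21 bits → U+13224).

U+13224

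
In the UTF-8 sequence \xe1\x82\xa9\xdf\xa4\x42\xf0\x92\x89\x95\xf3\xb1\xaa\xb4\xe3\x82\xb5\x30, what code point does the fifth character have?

U+F1AB4

Offset 0: leading byte 0xE1 = 11100001 → 3-byte char #1 = E1 82 A9.
Offset 3: leading byte 0xDF = 11011111 → 2-byte char #2 = DF A4.
Offset 5: leading byte 0x42 = 01000010 → 1-byte char #3 = 42.
Offset 6: leading byte 0xF0 = 11110000 → 4-byte char #4 = F0 92 89 95.
Offset 10: leading byte 0xF3 = 11110011 → 4-byte char #5 = F3 B1 AA B4.
Leading byte 0xF3 = 11110011 matches 11110xxx → 4-byte sequence.
Byte 1: 0xF3 = 11110011, payload 011 (3 bits).
Byte 2: 0xB1 = 10110001 (10xxxxxx ✓), payload 110001.
Byte 3: 0xAA = 10101010 (10xxxxxx ✓), payload 101010.
Byte 4: 0xB4 = 10110100 (10xxxxxx ✓), payload 110100.
Concatenate: 011110001101010110100 = 0xF1AB4 (21 bits → U+F1AB4).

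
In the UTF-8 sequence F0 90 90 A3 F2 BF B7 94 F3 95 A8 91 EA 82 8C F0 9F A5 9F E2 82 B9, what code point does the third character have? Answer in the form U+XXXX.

Offset 0: leading byte 0xF0 = 11110000 → 4-byte char #1 = F0 90 90 A3.
Offset 4: leading byte 0xF2 = 11110010 → 4-byte char #2 = F2 BF B7 94.
Offset 8: leading byte 0xF3 = 11110011 → 4-byte char #3 = F3 95 A8 91.
Leading byte 0xF3 = 11110011 matches 11110xxx → 4-byte sequence.
Byte 1: 0xF3 = 11110011, payload 011 (3 bits).
Byte 2: 0x95 = 10010101 (10xxxxxx ✓), payload 010101.
Byte 3: 0xA8 = 10101000 (10xxxxxx ✓), payload 101000.
Byte 4: 0x91 = 10010001 (10xxxxxx ✓), payload 010001.
Concatenate: 011010101101000010001 = 0xD5A11 (21 bits → U+D5A11).

U+D5A11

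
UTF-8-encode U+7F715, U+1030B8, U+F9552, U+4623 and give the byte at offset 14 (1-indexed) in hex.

0x98

1-indexed offset 14 is 0-indexed offset 13.
U+7F715 → 4-byte form F1 BF 9C 95 at offsets 0–3.
U+1030B8 → 4-byte form F4 83 82 B8 at offsets 4–7.
U+F9552 → 4-byte form F3 B9 95 92 at offsets 8–11.
U+4623 → 3-byte form E4 98 A3 at offsets 12–14.
Offset 13 falls in char 4's range; it's byte 2 of E4 98 A3 = 0x98.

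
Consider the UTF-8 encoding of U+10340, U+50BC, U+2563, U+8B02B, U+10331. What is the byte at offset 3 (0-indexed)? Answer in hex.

0x80

U+10340 → 4-byte form F0 90 8D 80 at offsets 0–3.
Offset 3 falls in char 1's range; it's byte 4 of F0 90 8D 80 = 0x80.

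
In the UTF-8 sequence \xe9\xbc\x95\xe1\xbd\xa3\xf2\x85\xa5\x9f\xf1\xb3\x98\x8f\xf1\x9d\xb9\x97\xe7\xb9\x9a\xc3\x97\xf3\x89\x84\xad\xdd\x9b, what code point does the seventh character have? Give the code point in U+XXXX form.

Offset 0: leading byte 0xE9 = 11101001 → 3-byte char #1 = E9 BC 95.
Offset 3: leading byte 0xE1 = 11100001 → 3-byte char #2 = E1 BD A3.
Offset 6: leading byte 0xF2 = 11110010 → 4-byte char #3 = F2 85 A5 9F.
Offset 10: leading byte 0xF1 = 11110001 → 4-byte char #4 = F1 B3 98 8F.
Offset 14: leading byte 0xF1 = 11110001 → 4-byte char #5 = F1 9D B9 97.
Offset 18: leading byte 0xE7 = 11100111 → 3-byte char #6 = E7 B9 9A.
Offset 21: leading byte 0xC3 = 11000011 → 2-byte char #7 = C3 97.
Leading byte 0xC3 = 11000011 matches 110xxxxx → 2-byte sequence.
Byte 1: 0xC3 = 11000011, payload 00011 (5 bits).
Byte 2: 0x97 = 10010111 (10xxxxxx ✓), payload 010111.
Concatenate: 00011010111 = 0xD7 (11 bits → U+00D7).

U+00D7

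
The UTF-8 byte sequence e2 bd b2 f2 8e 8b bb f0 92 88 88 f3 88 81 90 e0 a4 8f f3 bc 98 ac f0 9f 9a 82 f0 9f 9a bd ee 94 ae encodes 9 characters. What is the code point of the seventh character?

Offset 0: leading byte 0xE2 = 11100010 → 3-byte char #1 = E2 BD B2.
Offset 3: leading byte 0xF2 = 11110010 → 4-byte char #2 = F2 8E 8B BB.
Offset 7: leading byte 0xF0 = 11110000 → 4-byte char #3 = F0 92 88 88.
Offset 11: leading byte 0xF3 = 11110011 → 4-byte char #4 = F3 88 81 90.
Offset 15: leading byte 0xE0 = 11100000 → 3-byte char #5 = E0 A4 8F.
Offset 18: leading byte 0xF3 = 11110011 → 4-byte char #6 = F3 BC 98 AC.
Offset 22: leading byte 0xF0 = 11110000 → 4-byte char #7 = F0 9F 9A 82.
Leading byte 0xF0 = 11110000 matches 11110xxx → 4-byte sequence.
Byte 1: 0xF0 = 11110000, payload 000 (3 bits).
Byte 2: 0x9F = 10011111 (10xxxxxx ✓), payload 011111.
Byte 3: 0x9A = 10011010 (10xxxxxx ✓), payload 011010.
Byte 4: 0x82 = 10000010 (10xxxxxx ✓), payload 000010.
Concatenate: 000011111011010000010 = 0x1F682 (21 bits → U+1F682).

U+1F682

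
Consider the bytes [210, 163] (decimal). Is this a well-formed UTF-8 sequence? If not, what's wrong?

Leading byte 0xD2 = 11010010 → 2-byte form.
Continuation bytes 0xA3=10100011 all match 10xxxxxx.
Decoded value 0x4A3 is ≥ 0x80 (shortest form) and not a surrogate.

valid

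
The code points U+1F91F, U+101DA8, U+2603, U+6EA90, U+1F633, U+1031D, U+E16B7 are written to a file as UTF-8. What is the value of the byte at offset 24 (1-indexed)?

1-indexed offset 24 is 0-indexed offset 23.
U+1F91F → 4-byte form F0 9F A4 9F at offsets 0–3.
U+101DA8 → 4-byte form F4 81 B6 A8 at offsets 4–7.
U+2603 → 3-byte form E2 98 83 at offsets 8–10.
U+6EA90 → 4-byte form F1 AE AA 90 at offsets 11–14.
U+1F633 → 4-byte form F0 9F 98 B3 at offsets 15–18.
U+1031D → 4-byte form F0 90 8C 9D at offsets 19–22.
U+E16B7 → 4-byte form F3 A1 9A B7 at offsets 23–26.
Offset 23 falls in char 7's range; it's byte 1 of F3 A1 9A B7 = 0xF3.

0xF3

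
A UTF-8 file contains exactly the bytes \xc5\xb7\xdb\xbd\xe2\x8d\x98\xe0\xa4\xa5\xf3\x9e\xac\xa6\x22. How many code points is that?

Byte at offset 0: 0xC5 = 11000101 → 2-byte char (#1). Advance 2.
Byte at offset 2: 0xDB = 11011011 → 2-byte char (#2). Advance 2.
Byte at offset 4: 0xE2 = 11100010 → 3-byte char (#3). Advance 3.
Byte at offset 7: 0xE0 = 11100000 → 3-byte char (#4). Advance 3.
Byte at offset 10: 0xF3 = 11110011 → 4-byte char (#5). Advance 4.
Byte at offset 14: 0x22 = 00100010 → 1-byte char (#6). Advance 1.
Reached end at offset 15 after 6 code points.

6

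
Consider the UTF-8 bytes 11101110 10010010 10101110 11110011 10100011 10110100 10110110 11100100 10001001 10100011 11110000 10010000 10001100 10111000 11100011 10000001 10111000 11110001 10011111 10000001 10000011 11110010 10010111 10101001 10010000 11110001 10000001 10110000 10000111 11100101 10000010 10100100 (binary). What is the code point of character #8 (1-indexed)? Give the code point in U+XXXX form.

Offset 0: leading byte 0xEE = 11101110 → 3-byte char #1 = EE 92 AE.
Offset 3: leading byte 0xF3 = 11110011 → 4-byte char #2 = F3 A3 B4 B6.
Offset 7: leading byte 0xE4 = 11100100 → 3-byte char #3 = E4 89 A3.
Offset 10: leading byte 0xF0 = 11110000 → 4-byte char #4 = F0 90 8C B8.
Offset 14: leading byte 0xE3 = 11100011 → 3-byte char #5 = E3 81 B8.
Offset 17: leading byte 0xF1 = 11110001 → 4-byte char #6 = F1 9F 81 83.
Offset 21: leading byte 0xF2 = 11110010 → 4-byte char #7 = F2 97 A9 90.
Offset 25: leading byte 0xF1 = 11110001 → 4-byte char #8 = F1 81 B0 87.
Leading byte 0xF1 = 11110001 matches 11110xxx → 4-byte sequence.
Byte 1: 0xF1 = 11110001, payload 001 (3 bits).
Byte 2: 0x81 = 10000001 (10xxxxxx ✓), payload 000001.
Byte 3: 0xB0 = 10110000 (10xxxxxx ✓), payload 110000.
Byte 4: 0x87 = 10000111 (10xxxxxx ✓), payload 000111.
Concatenate: 001000001110000000111 = 0x41C07 (21 bits → U+41C07).

U+41C07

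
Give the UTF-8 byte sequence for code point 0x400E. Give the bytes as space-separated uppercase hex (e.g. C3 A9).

E4 80 8E

U+400E = 0x400E = 16398 decimal. In range U+0800–U+FFFF → 3-byte form: 1110xxxx 10xxxxxx 10xxxxxx.
Binary (16 bits): 0100000000001110.
Split 4+6+6: 0100 | 000000 | 001110.
Byte 1: 11100100 = 0xE4.
Byte 2: 10000000 = 0x80.
Byte 3: 10001110 = 0x8E.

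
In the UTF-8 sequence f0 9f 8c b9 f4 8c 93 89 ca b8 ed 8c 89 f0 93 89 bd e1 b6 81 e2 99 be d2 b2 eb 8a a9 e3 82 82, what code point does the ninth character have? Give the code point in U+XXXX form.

U+B2A9

Offset 0: leading byte 0xF0 = 11110000 → 4-byte char #1 = F0 9F 8C B9.
Offset 4: leading byte 0xF4 = 11110100 → 4-byte char #2 = F4 8C 93 89.
Offset 8: leading byte 0xCA = 11001010 → 2-byte char #3 = CA B8.
Offset 10: leading byte 0xED = 11101101 → 3-byte char #4 = ED 8C 89.
Offset 13: leading byte 0xF0 = 11110000 → 4-byte char #5 = F0 93 89 BD.
Offset 17: leading byte 0xE1 = 11100001 → 3-byte char #6 = E1 B6 81.
Offset 20: leading byte 0xE2 = 11100010 → 3-byte char #7 = E2 99 BE.
Offset 23: leading byte 0xD2 = 11010010 → 2-byte char #8 = D2 B2.
Offset 25: leading byte 0xEB = 11101011 → 3-byte char #9 = EB 8A A9.
Leading byte 0xEB = 11101011 matches 1110xxxx → 3-byte sequence.
Byte 1: 0xEB = 11101011, payload 1011 (4 bits).
Byte 2: 0x8A = 10001010 (10xxxxxx ✓), payload 001010.
Byte 3: 0xA9 = 10101001 (10xxxxxx ✓), payload 101001.
Concatenate: 1011001010101001 = 0xB2A9 (16 bits → U+B2A9).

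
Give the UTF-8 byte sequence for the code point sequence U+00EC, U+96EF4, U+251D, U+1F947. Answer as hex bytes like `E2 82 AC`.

U+00EC: 2-byte form → C3 AC.
U+96EF4: 4-byte form → F2 96 BB B4.
U+251D: 3-byte form → E2 94 9D.
U+1F947: 4-byte form → F0 9F A5 87.
Concatenated (13 bytes): C3 AC F2 96 BB B4 E2 94 9D F0 9F A5 87.

C3 AC F2 96 BB B4 E2 94 9D F0 9F A5 87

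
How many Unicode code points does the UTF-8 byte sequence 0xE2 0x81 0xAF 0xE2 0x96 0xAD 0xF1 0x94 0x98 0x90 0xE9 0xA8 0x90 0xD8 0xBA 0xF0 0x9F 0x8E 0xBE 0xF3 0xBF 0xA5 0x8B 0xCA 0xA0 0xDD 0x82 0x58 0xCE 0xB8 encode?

11

Byte at offset 0: 0xE2 = 11100010 → 3-byte char (#1). Advance 3.
Byte at offset 3: 0xE2 = 11100010 → 3-byte char (#2). Advance 3.
Byte at offset 6: 0xF1 = 11110001 → 4-byte char (#3). Advance 4.
Byte at offset 10: 0xE9 = 11101001 → 3-byte char (#4). Advance 3.
Byte at offset 13: 0xD8 = 11011000 → 2-byte char (#5). Advance 2.
Byte at offset 15: 0xF0 = 11110000 → 4-byte char (#6). Advance 4.
Byte at offset 19: 0xF3 = 11110011 → 4-byte char (#7). Advance 4.
Byte at offset 23: 0xCA = 11001010 → 2-byte char (#8). Advance 2.
Byte at offset 25: 0xDD = 11011101 → 2-byte char (#9). Advance 2.
Byte at offset 27: 0x58 = 01011000 → 1-byte char (#10). Advance 1.
Byte at offset 28: 0xCE = 11001110 → 2-byte char (#11). Advance 2.
Reached end at offset 30 after 11 code points.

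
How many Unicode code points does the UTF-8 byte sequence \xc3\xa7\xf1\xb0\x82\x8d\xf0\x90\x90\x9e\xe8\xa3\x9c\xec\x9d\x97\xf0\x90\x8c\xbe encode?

Byte at offset 0: 0xC3 = 11000011 → 2-byte char (#1). Advance 2.
Byte at offset 2: 0xF1 = 11110001 → 4-byte char (#2). Advance 4.
Byte at offset 6: 0xF0 = 11110000 → 4-byte char (#3). Advance 4.
Byte at offset 10: 0xE8 = 11101000 → 3-byte char (#4). Advance 3.
Byte at offset 13: 0xEC = 11101100 → 3-byte char (#5). Advance 3.
Byte at offset 16: 0xF0 = 11110000 → 4-byte char (#6). Advance 4.
Reached end at offset 20 after 6 code points.

6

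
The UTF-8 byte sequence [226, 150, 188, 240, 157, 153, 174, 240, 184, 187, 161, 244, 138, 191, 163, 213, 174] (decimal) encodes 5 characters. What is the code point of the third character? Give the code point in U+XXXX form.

Offset 0: leading byte 0xE2 = 11100010 → 3-byte char #1 = E2 96 BC.
Offset 3: leading byte 0xF0 = 11110000 → 4-byte char #2 = F0 9D 99 AE.
Offset 7: leading byte 0xF0 = 11110000 → 4-byte char #3 = F0 B8 BB A1.
Leading byte 0xF0 = 11110000 matches 11110xxx → 4-byte sequence.
Byte 1: 0xF0 = 11110000, payload 000 (3 bits).
Byte 2: 0xB8 = 10111000 (10xxxxxx ✓), payload 111000.
Byte 3: 0xBB = 10111011 (10xxxxxx ✓), payload 111011.
Byte 4: 0xA1 = 10100001 (10xxxxxx ✓), payload 100001.
Concatenate: 000111000111011100001 = 0x38EE1 (21 bits → U+38EE1).

U+38EE1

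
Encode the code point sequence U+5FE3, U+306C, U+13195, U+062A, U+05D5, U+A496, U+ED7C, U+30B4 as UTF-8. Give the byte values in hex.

E5 BF A3 E3 81 AC F0 93 86 95 D8 AA D7 95 EA 92 96 EE B5 BC E3 82 B4

U+5FE3: 3-byte form → E5 BF A3.
U+306C: 3-byte form → E3 81 AC.
U+13195: 4-byte form → F0 93 86 95.
U+062A: 2-byte form → D8 AA.
U+05D5: 2-byte form → D7 95.
U+A496: 3-byte form → EA 92 96.
U+ED7C: 3-byte form → EE B5 BC.
U+30B4: 3-byte form → E3 82 B4.
Concatenated (23 bytes): E5 BF A3 E3 81 AC F0 93 86 95 D8 AA D7 95 EA 92 96 EE B5 BC E3 82 B4.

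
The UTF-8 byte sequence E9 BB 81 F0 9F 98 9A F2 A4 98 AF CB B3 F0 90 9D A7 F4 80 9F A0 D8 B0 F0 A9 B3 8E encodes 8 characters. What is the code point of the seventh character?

Offset 0: leading byte 0xE9 = 11101001 → 3-byte char #1 = E9 BB 81.
Offset 3: leading byte 0xF0 = 11110000 → 4-byte char #2 = F0 9F 98 9A.
Offset 7: leading byte 0xF2 = 11110010 → 4-byte char #3 = F2 A4 98 AF.
Offset 11: leading byte 0xCB = 11001011 → 2-byte char #4 = CB B3.
Offset 13: leading byte 0xF0 = 11110000 → 4-byte char #5 = F0 90 9D A7.
Offset 17: leading byte 0xF4 = 11110100 → 4-byte char #6 = F4 80 9F A0.
Offset 21: leading byte 0xD8 = 11011000 → 2-byte char #7 = D8 B0.
Leading byte 0xD8 = 11011000 matches 110xxxxx → 2-byte sequence.
Byte 1: 0xD8 = 11011000, payload 11000 (5 bits).
Byte 2: 0xB0 = 10110000 (10xxxxxx ✓), payload 110000.
Concatenate: 11000110000 = 0x630 (11 bits → U+0630).

U+0630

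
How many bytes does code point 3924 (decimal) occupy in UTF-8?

3

U+0F54 = 0xF54. UTF-8 uses 1 byte below 0x80, 2 below 0x800, 3 below 0x10000, 4 up to 0x10FFFF. 0xF54 is in U+0800–U+FFFF → 3 bytes.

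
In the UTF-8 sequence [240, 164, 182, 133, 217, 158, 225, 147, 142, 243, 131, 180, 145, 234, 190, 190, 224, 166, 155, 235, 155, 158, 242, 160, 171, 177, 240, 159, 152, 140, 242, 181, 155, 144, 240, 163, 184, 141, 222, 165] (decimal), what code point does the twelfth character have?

Offset 0: leading byte 0xF0 = 11110000 → 4-byte char #1 = F0 A4 B6 85.
Offset 4: leading byte 0xD9 = 11011001 → 2-byte char #2 = D9 9E.
Offset 6: leading byte 0xE1 = 11100001 → 3-byte char #3 = E1 93 8E.
Offset 9: leading byte 0xF3 = 11110011 → 4-byte char #4 = F3 83 B4 91.
Offset 13: leading byte 0xEA = 11101010 → 3-byte char #5 = EA BE BE.
Offset 16: leading byte 0xE0 = 11100000 → 3-byte char #6 = E0 A6 9B.
Offset 19: leading byte 0xEB = 11101011 → 3-byte char #7 = EB 9B 9E.
Offset 22: leading byte 0xF2 = 11110010 → 4-byte char #8 = F2 A0 AB B1.
Offset 26: leading byte 0xF0 = 11110000 → 4-byte char #9 = F0 9F 98 8C.
Offset 30: leading byte 0xF2 = 11110010 → 4-byte char #10 = F2 B5 9B 90.
Offset 34: leading byte 0xF0 = 11110000 → 4-byte char #11 = F0 A3 B8 8D.
Offset 38: leading byte 0xDE = 11011110 → 2-byte char #12 = DE A5.
Leading byte 0xDE = 11011110 matches 110xxxxx → 2-byte sequence.
Byte 1: 0xDE = 11011110, payload 11110 (5 bits).
Byte 2: 0xA5 = 10100101 (10xxxxxx ✓), payload 100101.
Concatenate: 11110100101 = 0x7A5 (11 bits → U+07A5).

U+07A5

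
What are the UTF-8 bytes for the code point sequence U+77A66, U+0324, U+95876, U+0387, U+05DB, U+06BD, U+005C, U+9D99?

U+77A66: 4-byte form → F1 B7 A9 A6.
U+0324: 2-byte form → CC A4.
U+95876: 4-byte form → F2 95 A1 B6.
U+0387: 2-byte form → CE 87.
U+05DB: 2-byte form → D7 9B.
U+06BD: 2-byte form → DA BD.
U+005C: 1-byte form → 5C.
U+9D99: 3-byte form → E9 B6 99.
Concatenated (20 bytes): F1 B7 A9 A6 CC A4 F2 95 A1 B6 CE 87 D7 9B DA BD 5C E9 B6 99.

F1 B7 A9 A6 CC A4 F2 95 A1 B6 CE 87 D7 9B DA BD 5C E9 B6 99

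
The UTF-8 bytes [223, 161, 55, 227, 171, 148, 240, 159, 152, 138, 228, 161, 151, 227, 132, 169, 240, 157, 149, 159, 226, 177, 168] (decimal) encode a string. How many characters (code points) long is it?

Byte at offset 0: 0xDF = 11011111 → 2-byte char (#1). Advance 2.
Byte at offset 2: 0x37 = 00110111 → 1-byte char (#2). Advance 1.
Byte at offset 3: 0xE3 = 11100011 → 3-byte char (#3). Advance 3.
Byte at offset 6: 0xF0 = 11110000 → 4-byte char (#4). Advance 4.
Byte at offset 10: 0xE4 = 11100100 → 3-byte char (#5). Advance 3.
Byte at offset 13: 0xE3 = 11100011 → 3-byte char (#6). Advance 3.
Byte at offset 16: 0xF0 = 11110000 → 4-byte char (#7). Advance 4.
Byte at offset 20: 0xE2 = 11100010 → 3-byte char (#8). Advance 3.
Reached end at offset 23 after 8 code points.

8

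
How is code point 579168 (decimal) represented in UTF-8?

F2 8D 99 A0

U+8D660 = 0x8D660 = 579168 decimal. In range U+10000–U+10FFFF → 4-byte form: 11110xxx 10xxxxxx 10xxxxxx 10xxxxxx.
Binary (21 bits): 010001101011001100000.
Split 3+6+6+6: 010 | 001101 | 011001 | 100000.
Byte 1: 11110010 = 0xF2.
Byte 2: 10001101 = 0x8D.
Byte 3: 10011001 = 0x99.
Byte 4: 10100000 = 0xA0.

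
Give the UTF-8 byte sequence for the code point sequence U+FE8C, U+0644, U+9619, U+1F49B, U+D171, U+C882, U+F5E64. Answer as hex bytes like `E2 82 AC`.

EF BA 8C D9 84 E9 98 99 F0 9F 92 9B ED 85 B1 EC A2 82 F3 B5 B9 A4

U+FE8C: 3-byte form → EF BA 8C.
U+0644: 2-byte form → D9 84.
U+9619: 3-byte form → E9 98 99.
U+1F49B: 4-byte form → F0 9F 92 9B.
U+D171: 3-byte form → ED 85 B1.
U+C882: 3-byte form → EC A2 82.
U+F5E64: 4-byte form → F3 B5 B9 A4.
Concatenated (22 bytes): EF BA 8C D9 84 E9 98 99 F0 9F 92 9B ED 85 B1 EC A2 82 F3 B5 B9 A4.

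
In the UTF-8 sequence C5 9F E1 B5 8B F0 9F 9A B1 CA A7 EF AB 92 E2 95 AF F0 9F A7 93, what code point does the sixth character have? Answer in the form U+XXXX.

Offset 0: leading byte 0xC5 = 11000101 → 2-byte char #1 = C5 9F.
Offset 2: leading byte 0xE1 = 11100001 → 3-byte char #2 = E1 B5 8B.
Offset 5: leading byte 0xF0 = 11110000 → 4-byte char #3 = F0 9F 9A B1.
Offset 9: leading byte 0xCA = 11001010 → 2-byte char #4 = CA A7.
Offset 11: leading byte 0xEF = 11101111 → 3-byte char #5 = EF AB 92.
Offset 14: leading byte 0xE2 = 11100010 → 3-byte char #6 = E2 95 AF.
Leading byte 0xE2 = 11100010 matches 1110xxxx → 3-byte sequence.
Byte 1: 0xE2 = 11100010, payload 0010 (4 bits).
Byte 2: 0x95 = 10010101 (10xxxxxx ✓), payload 010101.
Byte 3: 0xAF = 10101111 (10xxxxxx ✓), payload 101111.
Concatenate: 0010010101101111 = 0x256F (16 bits → U+256F).

U+256F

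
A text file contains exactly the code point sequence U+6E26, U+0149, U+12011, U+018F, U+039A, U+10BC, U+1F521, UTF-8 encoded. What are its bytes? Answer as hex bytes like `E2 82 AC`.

U+6E26: 3-byte form → E6 B8 A6.
U+0149: 2-byte form → C5 89.
U+12011: 4-byte form → F0 92 80 91.
U+018F: 2-byte form → C6 8F.
U+039A: 2-byte form → CE 9A.
U+10BC: 3-byte form → E1 82 BC.
U+1F521: 4-byte form → F0 9F 94 A1.
Concatenated (20 bytes): E6 B8 A6 C5 89 F0 92 80 91 C6 8F CE 9A E1 82 BC F0 9F 94 A1.

E6 B8 A6 C5 89 F0 92 80 91 C6 8F CE 9A E1 82 BC F0 9F 94 A1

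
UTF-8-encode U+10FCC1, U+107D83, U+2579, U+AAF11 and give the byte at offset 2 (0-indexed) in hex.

U+10FCC1 → 4-byte form F4 8F B3 81 at offsets 0–3.
Offset 2 falls in char 1's range; it's byte 3 of F4 8F B3 81 = 0xB3.

0xB3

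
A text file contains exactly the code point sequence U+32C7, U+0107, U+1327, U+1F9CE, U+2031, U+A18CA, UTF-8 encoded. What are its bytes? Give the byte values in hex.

E3 8B 87 C4 87 E1 8C A7 F0 9F A7 8E E2 80 B1 F2 A1 A3 8A

U+32C7: 3-byte form → E3 8B 87.
U+0107: 2-byte form → C4 87.
U+1327: 3-byte form → E1 8C A7.
U+1F9CE: 4-byte form → F0 9F A7 8E.
U+2031: 3-byte form → E2 80 B1.
U+A18CA: 4-byte form → F2 A1 A3 8A.
Concatenated (19 bytes): E3 8B 87 C4 87 E1 8C A7 F0 9F A7 8E E2 80 B1 F2 A1 A3 8A.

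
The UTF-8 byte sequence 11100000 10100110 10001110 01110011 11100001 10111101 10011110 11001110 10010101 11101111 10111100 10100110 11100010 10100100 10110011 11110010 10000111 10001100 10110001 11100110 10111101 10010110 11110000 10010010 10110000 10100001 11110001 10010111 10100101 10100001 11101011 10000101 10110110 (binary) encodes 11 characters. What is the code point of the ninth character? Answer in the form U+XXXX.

Offset 0: leading byte 0xE0 = 11100000 → 3-byte char #1 = E0 A6 8E.
Offset 3: leading byte 0x73 = 01110011 → 1-byte char #2 = 73.
Offset 4: leading byte 0xE1 = 11100001 → 3-byte char #3 = E1 BD 9E.
Offset 7: leading byte 0xCE = 11001110 → 2-byte char #4 = CE 95.
Offset 9: leading byte 0xEF = 11101111 → 3-byte char #5 = EF BC A6.
Offset 12: leading byte 0xE2 = 11100010 → 3-byte char #6 = E2 A4 B3.
Offset 15: leading byte 0xF2 = 11110010 → 4-byte char #7 = F2 87 8C B1.
Offset 19: leading byte 0xE6 = 11100110 → 3-byte char #8 = E6 BD 96.
Offset 22: leading byte 0xF0 = 11110000 → 4-byte char #9 = F0 92 B0 A1.
Leading byte 0xF0 = 11110000 matches 11110xxx → 4-byte sequence.
Byte 1: 0xF0 = 11110000, payload 000 (3 bits).
Byte 2: 0x92 = 10010010 (10xxxxxx ✓), payload 010010.
Byte 3: 0xB0 = 10110000 (10xxxxxx ✓), payload 110000.
Byte 4: 0xA1 = 10100001 (10xxxxxx ✓), payload 100001.
Concatenate: 000010010110000100001 = 0x12C21 (21 bits → U+12C21).

U+12C21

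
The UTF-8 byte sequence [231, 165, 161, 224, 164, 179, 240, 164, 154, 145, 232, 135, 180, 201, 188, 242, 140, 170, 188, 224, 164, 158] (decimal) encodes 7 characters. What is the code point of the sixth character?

Offset 0: leading byte 0xE7 = 11100111 → 3-byte char #1 = E7 A5 A1.
Offset 3: leading byte 0xE0 = 11100000 → 3-byte char #2 = E0 A4 B3.
Offset 6: leading byte 0xF0 = 11110000 → 4-byte char #3 = F0 A4 9A 91.
Offset 10: leading byte 0xE8 = 11101000 → 3-byte char #4 = E8 87 B4.
Offset 13: leading byte 0xC9 = 11001001 → 2-byte char #5 = C9 BC.
Offset 15: leading byte 0xF2 = 11110010 → 4-byte char #6 = F2 8C AA BC.
Leading byte 0xF2 = 11110010 matches 11110xxx → 4-byte sequence.
Byte 1: 0xF2 = 11110010, payload 010 (3 bits).
Byte 2: 0x8C = 10001100 (10xxxxxx ✓), payload 001100.
Byte 3: 0xAA = 10101010 (10xxxxxx ✓), payload 101010.
Byte 4: 0xBC = 10111100 (10xxxxxx ✓), payload 111100.
Concatenate: 010001100101010111100 = 0x8CABC (21 bits → U+8CABC).

U+8CABC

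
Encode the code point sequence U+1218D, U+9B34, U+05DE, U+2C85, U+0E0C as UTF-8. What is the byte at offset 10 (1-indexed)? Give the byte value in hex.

0xE2

1-indexed offset 10 is 0-indexed offset 9.
U+1218D → 4-byte form F0 92 86 8D at offsets 0–3.
U+9B34 → 3-byte form E9 AC B4 at offsets 4–6.
U+05DE → 2-byte form D7 9E at offsets 7–8.
U+2C85 → 3-byte form E2 B2 85 at offsets 9–11.
Offset 9 falls in char 4's range; it's byte 1 of E2 B2 85 = 0xE2.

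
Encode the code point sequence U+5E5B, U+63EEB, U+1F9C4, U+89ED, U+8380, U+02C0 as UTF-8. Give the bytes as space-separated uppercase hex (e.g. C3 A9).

U+5E5B: 3-byte form → E5 B9 9B.
U+63EEB: 4-byte form → F1 A3 BB AB.
U+1F9C4: 4-byte form → F0 9F A7 84.
U+89ED: 3-byte form → E8 A7 AD.
U+8380: 3-byte form → E8 8E 80.
U+02C0: 2-byte form → CB 80.
Concatenated (19 bytes): E5 B9 9B F1 A3 BB AB F0 9F A7 84 E8 A7 AD E8 8E 80 CB 80.

E5 B9 9B F1 A3 BB AB F0 9F A7 84 E8 A7 AD E8 8E 80 CB 80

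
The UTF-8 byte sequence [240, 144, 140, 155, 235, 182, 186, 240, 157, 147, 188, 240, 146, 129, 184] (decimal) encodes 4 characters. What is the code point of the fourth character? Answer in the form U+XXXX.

Offset 0: leading byte 0xF0 = 11110000 → 4-byte char #1 = F0 90 8C 9B.
Offset 4: leading byte 0xEB = 11101011 → 3-byte char #2 = EB B6 BA.
Offset 7: leading byte 0xF0 = 11110000 → 4-byte char #3 = F0 9D 93 BC.
Offset 11: leading byte 0xF0 = 11110000 → 4-byte char #4 = F0 92 81 B8.
Leading byte 0xF0 = 11110000 matches 11110xxx → 4-byte sequence.
Byte 1: 0xF0 = 11110000, payload 000 (3 bits).
Byte 2: 0x92 = 10010010 (10xxxxxx ✓), payload 010010.
Byte 3: 0x81 = 10000001 (10xxxxxx ✓), payload 000001.
Byte 4: 0xB8 = 10111000 (10xxxxxx ✓), payload 111000.
Concatenate: 000010010000001111000 = 0x12078 (21 bits → U+12078).

U+12078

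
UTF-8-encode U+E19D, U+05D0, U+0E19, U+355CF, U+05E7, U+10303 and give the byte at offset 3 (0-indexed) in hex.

U+E19D → 3-byte form EE 86 9D at offsets 0–2.
U+05D0 → 2-byte form D7 90 at offsets 3–4.
Offset 3 falls in char 2's range; it's byte 1 of D7 90 = 0xD7.

0xD7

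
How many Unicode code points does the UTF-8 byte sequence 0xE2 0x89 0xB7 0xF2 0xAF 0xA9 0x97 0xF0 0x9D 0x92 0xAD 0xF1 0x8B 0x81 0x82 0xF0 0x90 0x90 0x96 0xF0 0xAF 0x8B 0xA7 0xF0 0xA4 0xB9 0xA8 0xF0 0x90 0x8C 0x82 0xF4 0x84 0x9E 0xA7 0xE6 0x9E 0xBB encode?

10

Byte at offset 0: 0xE2 = 11100010 → 3-byte char (#1). Advance 3.
Byte at offset 3: 0xF2 = 11110010 → 4-byte char (#2). Advance 4.
Byte at offset 7: 0xF0 = 11110000 → 4-byte char (#3). Advance 4.
Byte at offset 11: 0xF1 = 11110001 → 4-byte char (#4). Advance 4.
Byte at offset 15: 0xF0 = 11110000 → 4-byte char (#5). Advance 4.
Byte at offset 19: 0xF0 = 11110000 → 4-byte char (#6). Advance 4.
Byte at offset 23: 0xF0 = 11110000 → 4-byte char (#7). Advance 4.
Byte at offset 27: 0xF0 = 11110000 → 4-byte char (#8). Advance 4.
Byte at offset 31: 0xF4 = 11110100 → 4-byte char (#9). Advance 4.
Byte at offset 35: 0xE6 = 11100110 → 3-byte char (#10). Advance 3.
Reached end at offset 38 after 10 code points.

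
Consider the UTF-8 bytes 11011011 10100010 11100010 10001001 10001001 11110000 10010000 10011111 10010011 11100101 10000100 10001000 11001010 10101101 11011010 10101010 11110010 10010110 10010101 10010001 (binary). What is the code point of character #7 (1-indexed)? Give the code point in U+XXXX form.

Offset 0: leading byte 0xDB = 11011011 → 2-byte char #1 = DB A2.
Offset 2: leading byte 0xE2 = 11100010 → 3-byte char #2 = E2 89 89.
Offset 5: leading byte 0xF0 = 11110000 → 4-byte char #3 = F0 90 9F 93.
Offset 9: leading byte 0xE5 = 11100101 → 3-byte char #4 = E5 84 88.
Offset 12: leading byte 0xCA = 11001010 → 2-byte char #5 = CA AD.
Offset 14: leading byte 0xDA = 11011010 → 2-byte char #6 = DA AA.
Offset 16: leading byte 0xF2 = 11110010 → 4-byte char #7 = F2 96 95 91.
Leading byte 0xF2 = 11110010 matches 11110xxx → 4-byte sequence.
Byte 1: 0xF2 = 11110010, payload 010 (3 bits).
Byte 2: 0x96 = 10010110 (10xxxxxx ✓), payload 010110.
Byte 3: 0x95 = 10010101 (10xxxxxx ✓), payload 010101.
Byte 4: 0x91 = 10010001 (10xxxxxx ✓), payload 010001.
Concatenate: 010010110010101010001 = 0x96551 (21 bits → U+96551).

U+96551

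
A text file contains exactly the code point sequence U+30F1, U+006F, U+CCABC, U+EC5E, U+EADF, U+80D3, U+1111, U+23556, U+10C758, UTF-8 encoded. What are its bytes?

U+30F1: 3-byte form → E3 83 B1.
U+006F: 1-byte form → 6F.
U+CCABC: 4-byte form → F3 8C AA BC.
U+EC5E: 3-byte form → EE B1 9E.
U+EADF: 3-byte form → EE AB 9F.
U+80D3: 3-byte form → E8 83 93.
U+1111: 3-byte form → E1 84 91.
U+23556: 4-byte form → F0 A3 95 96.
U+10C758: 4-byte form → F4 8C 9D 98.
Concatenated (28 bytes): E3 83 B1 6F F3 8C AA BC EE B1 9E EE AB 9F E8 83 93 E1 84 91 F0 A3 95 96 F4 8C 9D 98.

E3 83 B1 6F F3 8C AA BC EE B1 9E EE AB 9F E8 83 93 E1 84 91 F0 A3 95 96 F4 8C 9D 98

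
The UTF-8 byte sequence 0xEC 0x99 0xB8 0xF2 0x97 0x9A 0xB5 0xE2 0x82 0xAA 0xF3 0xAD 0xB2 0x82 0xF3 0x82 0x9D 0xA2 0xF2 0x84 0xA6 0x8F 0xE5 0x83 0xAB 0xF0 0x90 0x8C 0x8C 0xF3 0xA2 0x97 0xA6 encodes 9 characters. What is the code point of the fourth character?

Offset 0: leading byte 0xEC = 11101100 → 3-byte char #1 = EC 99 B8.
Offset 3: leading byte 0xF2 = 11110010 → 4-byte char #2 = F2 97 9A B5.
Offset 7: leading byte 0xE2 = 11100010 → 3-byte char #3 = E2 82 AA.
Offset 10: leading byte 0xF3 = 11110011 → 4-byte char #4 = F3 AD B2 82.
Leading byte 0xF3 = 11110011 matches 11110xxx → 4-byte sequence.
Byte 1: 0xF3 = 11110011, payload 011 (3 bits).
Byte 2: 0xAD = 10101101 (10xxxxxx ✓), payload 101101.
Byte 3: 0xB2 = 10110010 (10xxxxxx ✓), payload 110010.
Byte 4: 0x82 = 10000010 (10xxxxxx ✓), payload 000010.
Concatenate: 011101101110010000010 = 0xEDC82 (21 bits → U+EDC82).

U+EDC82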